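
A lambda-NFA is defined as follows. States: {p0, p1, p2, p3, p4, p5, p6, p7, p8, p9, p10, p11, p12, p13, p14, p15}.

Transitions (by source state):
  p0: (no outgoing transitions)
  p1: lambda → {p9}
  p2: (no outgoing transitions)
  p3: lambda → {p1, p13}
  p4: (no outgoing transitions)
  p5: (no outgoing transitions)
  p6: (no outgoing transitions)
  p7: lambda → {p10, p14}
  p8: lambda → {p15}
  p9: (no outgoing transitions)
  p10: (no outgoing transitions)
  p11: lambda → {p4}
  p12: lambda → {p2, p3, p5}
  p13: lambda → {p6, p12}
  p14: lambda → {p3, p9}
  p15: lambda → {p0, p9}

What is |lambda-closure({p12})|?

Start with {p12}.
From p12 via lambda: add p2, p3, p5.
From p3 via lambda: add p1, p13.
From p1 via lambda: add p9.
From p13 via lambda: add p6.
lambda-closure = {p1, p2, p3, p5, p6, p9, p12, p13}, which has 8 states.

8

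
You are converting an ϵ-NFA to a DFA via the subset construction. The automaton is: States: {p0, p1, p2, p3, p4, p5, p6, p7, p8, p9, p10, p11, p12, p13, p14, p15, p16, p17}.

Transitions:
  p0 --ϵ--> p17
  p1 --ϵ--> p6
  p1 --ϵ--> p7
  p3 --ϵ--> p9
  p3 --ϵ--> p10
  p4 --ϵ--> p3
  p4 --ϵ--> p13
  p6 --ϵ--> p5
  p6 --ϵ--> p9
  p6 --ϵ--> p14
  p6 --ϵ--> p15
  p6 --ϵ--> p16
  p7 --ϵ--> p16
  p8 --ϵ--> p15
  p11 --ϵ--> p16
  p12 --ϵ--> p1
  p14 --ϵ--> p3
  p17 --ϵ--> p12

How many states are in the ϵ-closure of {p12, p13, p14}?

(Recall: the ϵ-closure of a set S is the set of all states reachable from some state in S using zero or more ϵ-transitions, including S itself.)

12

Start with {p12, p13, p14}.
From p12 via ϵ: add p1.
From p14 via ϵ: add p3.
From p1 via ϵ: add p6, p7.
From p3 via ϵ: add p9, p10.
From p6 via ϵ: add p5, p15, p16.
ϵ-closure = {p1, p3, p5, p6, p7, p9, p10, p12, p13, p14, p15, p16}, which has 12 states.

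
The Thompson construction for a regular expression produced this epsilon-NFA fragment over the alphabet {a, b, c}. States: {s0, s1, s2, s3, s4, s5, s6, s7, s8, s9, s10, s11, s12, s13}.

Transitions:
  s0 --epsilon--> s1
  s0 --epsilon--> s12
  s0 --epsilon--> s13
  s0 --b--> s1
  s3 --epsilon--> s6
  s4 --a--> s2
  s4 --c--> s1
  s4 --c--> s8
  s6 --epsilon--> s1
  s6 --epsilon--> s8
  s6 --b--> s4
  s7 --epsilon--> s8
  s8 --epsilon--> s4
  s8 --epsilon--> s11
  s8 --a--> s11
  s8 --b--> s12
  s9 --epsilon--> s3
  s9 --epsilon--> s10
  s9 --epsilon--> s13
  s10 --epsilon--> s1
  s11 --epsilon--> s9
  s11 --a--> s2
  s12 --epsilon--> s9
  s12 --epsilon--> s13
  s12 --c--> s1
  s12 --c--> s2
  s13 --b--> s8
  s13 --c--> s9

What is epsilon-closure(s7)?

{s1, s3, s4, s6, s7, s8, s9, s10, s11, s13}

Start with {s7}.
From s7 via epsilon: add s8.
From s8 via epsilon: add s4, s11.
From s11 via epsilon: add s9.
From s9 via epsilon: add s3, s10, s13.
From s3 via epsilon: add s6.
From s10 via epsilon: add s1.
No new states can be added; the closed set is {s1, s3, s4, s6, s7, s8, s9, s10, s11, s13}.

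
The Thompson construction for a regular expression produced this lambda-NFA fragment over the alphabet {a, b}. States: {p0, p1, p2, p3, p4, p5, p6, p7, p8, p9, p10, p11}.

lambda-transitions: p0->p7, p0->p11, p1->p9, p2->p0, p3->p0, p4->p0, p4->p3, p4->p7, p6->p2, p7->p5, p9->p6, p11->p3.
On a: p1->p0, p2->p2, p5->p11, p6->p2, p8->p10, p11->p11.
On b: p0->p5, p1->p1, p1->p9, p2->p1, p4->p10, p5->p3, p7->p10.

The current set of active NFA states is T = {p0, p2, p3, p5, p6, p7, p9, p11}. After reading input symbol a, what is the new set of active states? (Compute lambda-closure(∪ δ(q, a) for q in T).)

{p0, p2, p3, p5, p7, p11}

p2 on a → {p2}.
p5 on a → {p11}.
p6 on a → {p2}.
p11 on a → {p11}.
No a-transition from p0, p3, p7, p9.
Union after reading a: {p2, p11}.
Now take the lambda-closure:
From p2 via lambda: add p0.
From p11 via lambda: add p3.
From p0 via lambda: add p7.
From p7 via lambda: add p5.
No new states can be added; the closed set is {p0, p2, p3, p5, p7, p11}.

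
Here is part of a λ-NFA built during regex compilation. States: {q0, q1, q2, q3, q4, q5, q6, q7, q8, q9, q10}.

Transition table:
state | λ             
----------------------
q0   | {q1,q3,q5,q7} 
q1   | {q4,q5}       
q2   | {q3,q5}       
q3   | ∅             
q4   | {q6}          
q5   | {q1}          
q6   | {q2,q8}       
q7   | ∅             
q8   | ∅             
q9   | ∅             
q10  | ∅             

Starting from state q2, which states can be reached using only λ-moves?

{q1, q2, q3, q4, q5, q6, q8}

Start with {q2}.
From q2 via λ: add q3, q5.
From q5 via λ: add q1.
From q1 via λ: add q4.
From q4 via λ: add q6.
From q6 via λ: add q8.
No new states can be added; the closed set is {q1, q2, q3, q4, q5, q6, q8}.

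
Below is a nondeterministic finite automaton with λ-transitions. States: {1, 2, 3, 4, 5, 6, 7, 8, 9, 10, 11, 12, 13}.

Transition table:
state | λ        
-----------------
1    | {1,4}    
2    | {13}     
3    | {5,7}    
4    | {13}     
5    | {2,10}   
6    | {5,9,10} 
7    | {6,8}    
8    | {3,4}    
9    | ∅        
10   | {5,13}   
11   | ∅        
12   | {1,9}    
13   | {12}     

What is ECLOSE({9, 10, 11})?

{1, 2, 4, 5, 9, 10, 11, 12, 13}

Start with {9, 10, 11}.
From 10 via λ: add 5, 13.
From 5 via λ: add 2.
From 13 via λ: add 12.
From 12 via λ: add 1.
From 1 via λ: add 4.
No new states can be added; the closed set is {1, 2, 4, 5, 9, 10, 11, 12, 13}.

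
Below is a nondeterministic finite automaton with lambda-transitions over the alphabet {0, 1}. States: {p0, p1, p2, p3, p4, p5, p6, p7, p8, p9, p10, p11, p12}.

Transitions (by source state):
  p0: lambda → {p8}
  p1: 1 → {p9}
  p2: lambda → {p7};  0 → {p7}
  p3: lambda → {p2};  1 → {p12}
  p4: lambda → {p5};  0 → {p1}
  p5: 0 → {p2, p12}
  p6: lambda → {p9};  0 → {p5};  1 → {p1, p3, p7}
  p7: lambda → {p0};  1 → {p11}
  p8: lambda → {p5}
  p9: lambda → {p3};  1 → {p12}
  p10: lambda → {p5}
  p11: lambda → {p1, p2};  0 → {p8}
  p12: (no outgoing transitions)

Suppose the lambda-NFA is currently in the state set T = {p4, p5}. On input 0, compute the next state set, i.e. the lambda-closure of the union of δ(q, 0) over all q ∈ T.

{p0, p1, p2, p5, p7, p8, p12}

p4 on 0 → {p1}.
p5 on 0 → {p2, p12}.
Union after reading 0: {p1, p2, p12}.
Now take the lambda-closure:
From p2 via lambda: add p7.
From p7 via lambda: add p0.
From p0 via lambda: add p8.
From p8 via lambda: add p5.
No new states can be added; the closed set is {p0, p1, p2, p5, p7, p8, p12}.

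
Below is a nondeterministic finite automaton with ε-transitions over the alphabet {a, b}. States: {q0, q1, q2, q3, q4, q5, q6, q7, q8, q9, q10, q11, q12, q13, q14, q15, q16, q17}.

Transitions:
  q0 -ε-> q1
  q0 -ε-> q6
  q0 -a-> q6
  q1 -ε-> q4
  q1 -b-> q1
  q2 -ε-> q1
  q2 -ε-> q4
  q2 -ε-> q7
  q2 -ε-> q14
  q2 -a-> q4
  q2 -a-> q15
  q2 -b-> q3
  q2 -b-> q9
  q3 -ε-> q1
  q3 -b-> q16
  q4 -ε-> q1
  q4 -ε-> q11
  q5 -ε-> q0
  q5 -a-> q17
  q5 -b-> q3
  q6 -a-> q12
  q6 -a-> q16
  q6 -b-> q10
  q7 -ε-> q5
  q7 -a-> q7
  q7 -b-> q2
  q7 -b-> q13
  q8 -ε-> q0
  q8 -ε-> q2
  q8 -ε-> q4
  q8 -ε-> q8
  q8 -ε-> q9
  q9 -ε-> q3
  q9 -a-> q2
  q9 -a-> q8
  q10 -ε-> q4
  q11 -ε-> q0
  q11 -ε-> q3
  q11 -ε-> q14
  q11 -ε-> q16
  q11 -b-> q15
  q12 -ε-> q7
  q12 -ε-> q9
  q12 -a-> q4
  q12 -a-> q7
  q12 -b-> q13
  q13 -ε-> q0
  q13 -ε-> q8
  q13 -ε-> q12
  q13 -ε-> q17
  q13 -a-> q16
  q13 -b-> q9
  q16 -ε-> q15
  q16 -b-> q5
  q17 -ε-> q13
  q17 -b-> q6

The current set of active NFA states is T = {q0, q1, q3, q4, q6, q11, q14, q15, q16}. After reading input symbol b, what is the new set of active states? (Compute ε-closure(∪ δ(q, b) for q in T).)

{q0, q1, q3, q4, q5, q6, q10, q11, q14, q15, q16}

q1 on b → {q1}.
q3 on b → {q16}.
q6 on b → {q10}.
q11 on b → {q15}.
q16 on b → {q5}.
No b-transition from q0, q4, q14, q15.
Union after reading b: {q1, q5, q10, q15, q16}.
Now take the ε-closure:
From q1 via ε: add q4.
From q5 via ε: add q0.
From q0 via ε: add q6.
From q4 via ε: add q11.
From q11 via ε: add q3, q14.
No new states can be added; the closed set is {q0, q1, q3, q4, q5, q6, q10, q11, q14, q15, q16}.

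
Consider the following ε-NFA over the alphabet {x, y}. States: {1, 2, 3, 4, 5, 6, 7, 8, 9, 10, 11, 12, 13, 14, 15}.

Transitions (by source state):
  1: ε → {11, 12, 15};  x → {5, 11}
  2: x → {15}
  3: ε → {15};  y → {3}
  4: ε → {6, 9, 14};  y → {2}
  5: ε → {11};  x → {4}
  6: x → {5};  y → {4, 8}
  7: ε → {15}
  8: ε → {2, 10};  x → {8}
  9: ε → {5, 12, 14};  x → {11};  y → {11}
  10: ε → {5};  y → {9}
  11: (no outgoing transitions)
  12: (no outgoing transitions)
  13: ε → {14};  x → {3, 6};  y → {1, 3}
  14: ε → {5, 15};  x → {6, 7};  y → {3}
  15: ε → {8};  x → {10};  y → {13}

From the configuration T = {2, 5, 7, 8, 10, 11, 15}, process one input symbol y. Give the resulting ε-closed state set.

10 on y → {9}.
15 on y → {13}.
No y-transition from 2, 5, 7, 8, 11.
Union after reading y: {9, 13}.
Now take the ε-closure:
From 9 via ε: add 5, 12, 14.
From 5 via ε: add 11.
From 14 via ε: add 15.
From 15 via ε: add 8.
From 8 via ε: add 2, 10.
No new states can be added; the closed set is {2, 5, 8, 9, 10, 11, 12, 13, 14, 15}.

{2, 5, 8, 9, 10, 11, 12, 13, 14, 15}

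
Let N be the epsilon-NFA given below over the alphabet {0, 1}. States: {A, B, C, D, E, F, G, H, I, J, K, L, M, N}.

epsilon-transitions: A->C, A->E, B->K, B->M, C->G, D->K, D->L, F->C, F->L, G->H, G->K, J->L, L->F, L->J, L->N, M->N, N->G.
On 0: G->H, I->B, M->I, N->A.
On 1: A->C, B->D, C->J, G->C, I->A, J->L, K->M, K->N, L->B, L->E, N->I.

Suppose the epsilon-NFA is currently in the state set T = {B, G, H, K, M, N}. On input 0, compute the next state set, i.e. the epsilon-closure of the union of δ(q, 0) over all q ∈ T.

{A, C, E, G, H, I, K}

G on 0 → {H}.
M on 0 → {I}.
N on 0 → {A}.
No 0-transition from B, H, K.
Union after reading 0: {A, H, I}.
Now take the epsilon-closure:
From A via epsilon: add C, E.
From C via epsilon: add G.
From G via epsilon: add K.
No new states can be added; the closed set is {A, C, E, G, H, I, K}.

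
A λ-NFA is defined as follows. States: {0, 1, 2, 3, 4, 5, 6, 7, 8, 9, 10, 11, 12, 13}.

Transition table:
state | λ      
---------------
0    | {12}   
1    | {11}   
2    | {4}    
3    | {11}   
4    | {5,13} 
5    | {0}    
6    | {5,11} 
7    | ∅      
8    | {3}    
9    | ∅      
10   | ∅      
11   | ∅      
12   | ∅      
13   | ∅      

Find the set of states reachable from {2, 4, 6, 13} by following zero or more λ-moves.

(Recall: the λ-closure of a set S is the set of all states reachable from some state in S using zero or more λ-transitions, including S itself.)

Start with {2, 4, 6, 13}.
From 4 via λ: add 5.
From 6 via λ: add 11.
From 5 via λ: add 0.
From 0 via λ: add 12.
No new states can be added; the closed set is {0, 2, 4, 5, 6, 11, 12, 13}.

{0, 2, 4, 5, 6, 11, 12, 13}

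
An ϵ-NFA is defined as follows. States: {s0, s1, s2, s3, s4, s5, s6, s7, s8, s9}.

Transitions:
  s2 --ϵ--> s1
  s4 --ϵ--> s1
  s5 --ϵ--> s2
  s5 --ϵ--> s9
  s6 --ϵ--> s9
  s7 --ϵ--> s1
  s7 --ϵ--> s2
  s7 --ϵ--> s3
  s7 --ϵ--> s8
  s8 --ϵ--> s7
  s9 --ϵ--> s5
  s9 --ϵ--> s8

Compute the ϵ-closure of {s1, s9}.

Start with {s1, s9}.
From s9 via ϵ: add s5, s8.
From s5 via ϵ: add s2.
From s8 via ϵ: add s7.
From s7 via ϵ: add s3.
No new states can be added; the closed set is {s1, s2, s3, s5, s7, s8, s9}.

{s1, s2, s3, s5, s7, s8, s9}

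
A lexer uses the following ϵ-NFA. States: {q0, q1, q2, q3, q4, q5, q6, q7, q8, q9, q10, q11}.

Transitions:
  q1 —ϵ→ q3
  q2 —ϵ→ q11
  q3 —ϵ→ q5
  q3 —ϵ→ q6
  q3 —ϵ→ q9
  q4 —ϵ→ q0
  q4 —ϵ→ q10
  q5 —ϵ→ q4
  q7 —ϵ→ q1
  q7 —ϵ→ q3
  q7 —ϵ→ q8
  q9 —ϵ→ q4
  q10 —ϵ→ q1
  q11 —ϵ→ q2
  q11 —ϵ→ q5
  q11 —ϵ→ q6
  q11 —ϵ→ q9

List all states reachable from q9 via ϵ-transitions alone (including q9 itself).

Start with {q9}.
From q9 via ϵ: add q4.
From q4 via ϵ: add q0, q10.
From q10 via ϵ: add q1.
From q1 via ϵ: add q3.
From q3 via ϵ: add q5, q6.
No new states can be added; the closed set is {q0, q1, q3, q4, q5, q6, q9, q10}.

{q0, q1, q3, q4, q5, q6, q9, q10}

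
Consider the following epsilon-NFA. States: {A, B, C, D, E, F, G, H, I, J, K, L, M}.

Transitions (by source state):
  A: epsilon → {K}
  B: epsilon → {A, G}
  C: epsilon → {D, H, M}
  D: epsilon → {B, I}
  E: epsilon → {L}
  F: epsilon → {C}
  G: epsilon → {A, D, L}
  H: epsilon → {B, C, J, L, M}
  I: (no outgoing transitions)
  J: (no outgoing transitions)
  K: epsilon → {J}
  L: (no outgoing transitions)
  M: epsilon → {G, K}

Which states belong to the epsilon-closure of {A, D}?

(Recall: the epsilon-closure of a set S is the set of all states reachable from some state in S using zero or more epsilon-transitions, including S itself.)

{A, B, D, G, I, J, K, L}

Start with {A, D}.
From A via epsilon: add K.
From D via epsilon: add B, I.
From B via epsilon: add G.
From K via epsilon: add J.
From G via epsilon: add L.
No new states can be added; the closed set is {A, B, D, G, I, J, K, L}.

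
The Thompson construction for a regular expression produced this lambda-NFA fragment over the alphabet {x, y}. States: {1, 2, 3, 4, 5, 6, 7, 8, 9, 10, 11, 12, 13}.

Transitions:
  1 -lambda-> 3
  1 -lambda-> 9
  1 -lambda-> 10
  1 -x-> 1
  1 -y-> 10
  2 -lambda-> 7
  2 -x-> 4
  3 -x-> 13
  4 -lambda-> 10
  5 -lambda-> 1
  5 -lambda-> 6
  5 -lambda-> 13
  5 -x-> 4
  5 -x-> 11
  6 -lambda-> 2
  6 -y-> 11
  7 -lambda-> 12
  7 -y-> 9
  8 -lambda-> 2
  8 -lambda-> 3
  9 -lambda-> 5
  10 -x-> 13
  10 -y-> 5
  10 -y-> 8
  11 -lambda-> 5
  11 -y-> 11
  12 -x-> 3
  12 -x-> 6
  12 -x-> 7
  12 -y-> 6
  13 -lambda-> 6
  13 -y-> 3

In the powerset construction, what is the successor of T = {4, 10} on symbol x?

10 on x → {13}.
No x-transition from 4.
Union after reading x: {13}.
Now take the lambda-closure:
From 13 via lambda: add 6.
From 6 via lambda: add 2.
From 2 via lambda: add 7.
From 7 via lambda: add 12.
No new states can be added; the closed set is {2, 6, 7, 12, 13}.

{2, 6, 7, 12, 13}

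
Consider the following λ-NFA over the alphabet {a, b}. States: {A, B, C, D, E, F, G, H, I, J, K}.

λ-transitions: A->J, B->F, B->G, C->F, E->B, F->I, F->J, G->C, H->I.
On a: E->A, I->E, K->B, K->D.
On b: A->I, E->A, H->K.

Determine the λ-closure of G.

Start with {G}.
From G via λ: add C.
From C via λ: add F.
From F via λ: add I, J.
No new states can be added; the closed set is {C, F, G, I, J}.

{C, F, G, I, J}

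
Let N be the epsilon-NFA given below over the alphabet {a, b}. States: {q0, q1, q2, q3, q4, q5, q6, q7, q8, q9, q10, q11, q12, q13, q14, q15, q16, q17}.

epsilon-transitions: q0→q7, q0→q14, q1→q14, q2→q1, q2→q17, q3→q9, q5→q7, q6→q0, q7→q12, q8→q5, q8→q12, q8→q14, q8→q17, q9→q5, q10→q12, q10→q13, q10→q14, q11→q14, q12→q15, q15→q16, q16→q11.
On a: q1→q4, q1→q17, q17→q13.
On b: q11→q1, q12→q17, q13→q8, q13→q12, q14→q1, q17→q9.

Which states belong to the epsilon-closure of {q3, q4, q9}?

Start with {q3, q4, q9}.
From q9 via epsilon: add q5.
From q5 via epsilon: add q7.
From q7 via epsilon: add q12.
From q12 via epsilon: add q15.
From q15 via epsilon: add q16.
From q16 via epsilon: add q11.
From q11 via epsilon: add q14.
No new states can be added; the closed set is {q3, q4, q5, q7, q9, q11, q12, q14, q15, q16}.

{q3, q4, q5, q7, q9, q11, q12, q14, q15, q16}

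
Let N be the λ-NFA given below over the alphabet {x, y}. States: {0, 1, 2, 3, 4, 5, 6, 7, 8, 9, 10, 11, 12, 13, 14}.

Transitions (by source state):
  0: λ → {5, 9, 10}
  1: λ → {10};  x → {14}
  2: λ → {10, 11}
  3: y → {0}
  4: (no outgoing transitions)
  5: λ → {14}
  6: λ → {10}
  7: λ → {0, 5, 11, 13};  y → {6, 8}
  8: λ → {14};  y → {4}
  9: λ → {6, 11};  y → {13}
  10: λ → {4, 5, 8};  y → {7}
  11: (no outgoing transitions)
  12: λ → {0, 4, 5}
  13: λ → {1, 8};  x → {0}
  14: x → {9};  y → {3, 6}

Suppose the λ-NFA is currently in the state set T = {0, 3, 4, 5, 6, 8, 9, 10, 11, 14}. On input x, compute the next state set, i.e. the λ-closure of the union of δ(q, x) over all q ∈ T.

{4, 5, 6, 8, 9, 10, 11, 14}

14 on x → {9}.
No x-transition from 0, 3, 4, 5, 6, 8, 9, 10, 11.
Union after reading x: {9}.
Now take the λ-closure:
From 9 via λ: add 6, 11.
From 6 via λ: add 10.
From 10 via λ: add 4, 5, 8.
From 5 via λ: add 14.
No new states can be added; the closed set is {4, 5, 6, 8, 9, 10, 11, 14}.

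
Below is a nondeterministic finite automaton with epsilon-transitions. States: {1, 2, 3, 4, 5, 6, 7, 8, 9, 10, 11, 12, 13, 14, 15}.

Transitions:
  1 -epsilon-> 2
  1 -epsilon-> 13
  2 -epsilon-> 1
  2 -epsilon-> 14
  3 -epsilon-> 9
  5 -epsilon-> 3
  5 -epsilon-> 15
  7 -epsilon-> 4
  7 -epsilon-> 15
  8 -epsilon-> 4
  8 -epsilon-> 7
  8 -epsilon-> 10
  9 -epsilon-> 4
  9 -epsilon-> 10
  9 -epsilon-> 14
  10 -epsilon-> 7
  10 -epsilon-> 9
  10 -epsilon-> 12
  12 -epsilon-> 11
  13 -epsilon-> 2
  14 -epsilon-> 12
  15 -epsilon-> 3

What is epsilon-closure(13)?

{1, 2, 11, 12, 13, 14}

Start with {13}.
From 13 via epsilon: add 2.
From 2 via epsilon: add 1, 14.
From 14 via epsilon: add 12.
From 12 via epsilon: add 11.
No new states can be added; the closed set is {1, 2, 11, 12, 13, 14}.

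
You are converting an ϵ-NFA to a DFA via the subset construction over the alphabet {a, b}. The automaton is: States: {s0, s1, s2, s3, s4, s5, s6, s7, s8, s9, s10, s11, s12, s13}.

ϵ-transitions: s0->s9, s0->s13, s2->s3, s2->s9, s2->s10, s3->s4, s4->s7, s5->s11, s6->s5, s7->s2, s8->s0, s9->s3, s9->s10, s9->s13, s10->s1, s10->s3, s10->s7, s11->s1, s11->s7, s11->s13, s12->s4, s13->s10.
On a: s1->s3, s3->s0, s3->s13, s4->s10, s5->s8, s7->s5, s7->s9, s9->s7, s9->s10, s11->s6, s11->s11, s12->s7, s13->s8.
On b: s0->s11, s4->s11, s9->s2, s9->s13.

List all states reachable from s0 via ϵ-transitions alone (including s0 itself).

{s0, s1, s2, s3, s4, s7, s9, s10, s13}

Start with {s0}.
From s0 via ϵ: add s9, s13.
From s9 via ϵ: add s3, s10.
From s3 via ϵ: add s4.
From s10 via ϵ: add s1, s7.
From s7 via ϵ: add s2.
No new states can be added; the closed set is {s0, s1, s2, s3, s4, s7, s9, s10, s13}.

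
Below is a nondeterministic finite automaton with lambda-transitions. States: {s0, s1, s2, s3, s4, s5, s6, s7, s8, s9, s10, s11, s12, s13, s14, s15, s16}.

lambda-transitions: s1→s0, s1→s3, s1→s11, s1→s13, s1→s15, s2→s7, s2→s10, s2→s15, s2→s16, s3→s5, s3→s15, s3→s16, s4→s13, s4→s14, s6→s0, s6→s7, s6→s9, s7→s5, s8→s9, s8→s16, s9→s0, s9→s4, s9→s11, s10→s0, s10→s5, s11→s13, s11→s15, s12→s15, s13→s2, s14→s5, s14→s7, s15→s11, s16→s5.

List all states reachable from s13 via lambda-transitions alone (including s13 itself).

{s0, s2, s5, s7, s10, s11, s13, s15, s16}

Start with {s13}.
From s13 via lambda: add s2.
From s2 via lambda: add s7, s10, s15, s16.
From s7 via lambda: add s5.
From s10 via lambda: add s0.
From s15 via lambda: add s11.
No new states can be added; the closed set is {s0, s2, s5, s7, s10, s11, s13, s15, s16}.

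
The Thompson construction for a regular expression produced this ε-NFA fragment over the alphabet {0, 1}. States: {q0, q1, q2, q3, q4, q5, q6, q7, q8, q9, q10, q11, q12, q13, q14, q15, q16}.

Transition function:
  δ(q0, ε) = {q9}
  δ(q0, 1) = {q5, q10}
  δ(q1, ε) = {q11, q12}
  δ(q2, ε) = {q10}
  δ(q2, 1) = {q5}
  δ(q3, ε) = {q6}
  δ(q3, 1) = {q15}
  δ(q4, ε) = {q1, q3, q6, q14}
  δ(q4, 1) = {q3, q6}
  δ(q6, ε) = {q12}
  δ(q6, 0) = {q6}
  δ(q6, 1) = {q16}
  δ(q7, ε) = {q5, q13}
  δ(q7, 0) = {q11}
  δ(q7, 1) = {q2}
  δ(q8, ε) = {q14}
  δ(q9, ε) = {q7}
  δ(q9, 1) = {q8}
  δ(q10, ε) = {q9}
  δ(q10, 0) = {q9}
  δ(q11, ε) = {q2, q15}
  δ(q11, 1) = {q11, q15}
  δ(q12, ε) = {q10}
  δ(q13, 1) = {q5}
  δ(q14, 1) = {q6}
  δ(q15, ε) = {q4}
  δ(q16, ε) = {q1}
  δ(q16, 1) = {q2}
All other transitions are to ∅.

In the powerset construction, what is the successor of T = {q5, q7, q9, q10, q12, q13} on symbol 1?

{q2, q5, q7, q8, q9, q10, q13, q14}

q7 on 1 → {q2}.
q9 on 1 → {q8}.
q13 on 1 → {q5}.
No 1-transition from q5, q10, q12.
Union after reading 1: {q2, q5, q8}.
Now take the ε-closure:
From q2 via ε: add q10.
From q8 via ε: add q14.
From q10 via ε: add q9.
From q9 via ε: add q7.
From q7 via ε: add q13.
No new states can be added; the closed set is {q2, q5, q7, q8, q9, q10, q13, q14}.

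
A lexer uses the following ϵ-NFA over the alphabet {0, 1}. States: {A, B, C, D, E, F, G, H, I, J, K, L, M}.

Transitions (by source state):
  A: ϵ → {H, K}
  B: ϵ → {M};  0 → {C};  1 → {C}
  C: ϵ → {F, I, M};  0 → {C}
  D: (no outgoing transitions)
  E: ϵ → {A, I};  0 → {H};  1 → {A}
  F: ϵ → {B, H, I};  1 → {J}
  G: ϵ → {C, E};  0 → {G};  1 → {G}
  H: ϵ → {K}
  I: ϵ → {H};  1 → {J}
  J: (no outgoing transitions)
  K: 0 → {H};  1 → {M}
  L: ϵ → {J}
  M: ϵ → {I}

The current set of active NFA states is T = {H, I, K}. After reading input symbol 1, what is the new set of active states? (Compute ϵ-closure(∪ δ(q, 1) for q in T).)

{H, I, J, K, M}

I on 1 → {J}.
K on 1 → {M}.
No 1-transition from H.
Union after reading 1: {J, M}.
Now take the ϵ-closure:
From M via ϵ: add I.
From I via ϵ: add H.
From H via ϵ: add K.
No new states can be added; the closed set is {H, I, J, K, M}.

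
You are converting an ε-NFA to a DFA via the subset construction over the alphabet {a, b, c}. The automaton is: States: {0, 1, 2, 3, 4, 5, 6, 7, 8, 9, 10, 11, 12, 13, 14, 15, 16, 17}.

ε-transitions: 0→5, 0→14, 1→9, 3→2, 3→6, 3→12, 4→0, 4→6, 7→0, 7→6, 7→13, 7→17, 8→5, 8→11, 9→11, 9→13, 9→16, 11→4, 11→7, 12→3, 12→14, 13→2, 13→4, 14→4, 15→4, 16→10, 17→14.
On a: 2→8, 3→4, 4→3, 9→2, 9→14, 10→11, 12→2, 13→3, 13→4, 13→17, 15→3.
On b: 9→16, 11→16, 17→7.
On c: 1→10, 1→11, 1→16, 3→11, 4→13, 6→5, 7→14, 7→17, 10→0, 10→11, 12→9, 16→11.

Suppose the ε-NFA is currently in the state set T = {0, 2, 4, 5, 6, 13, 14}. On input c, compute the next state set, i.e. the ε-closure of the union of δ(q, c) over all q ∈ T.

{0, 2, 4, 5, 6, 13, 14}

4 on c → {13}.
6 on c → {5}.
No c-transition from 0, 2, 5, 13, 14.
Union after reading c: {5, 13}.
Now take the ε-closure:
From 13 via ε: add 2, 4.
From 4 via ε: add 0, 6.
From 0 via ε: add 14.
No new states can be added; the closed set is {0, 2, 4, 5, 6, 13, 14}.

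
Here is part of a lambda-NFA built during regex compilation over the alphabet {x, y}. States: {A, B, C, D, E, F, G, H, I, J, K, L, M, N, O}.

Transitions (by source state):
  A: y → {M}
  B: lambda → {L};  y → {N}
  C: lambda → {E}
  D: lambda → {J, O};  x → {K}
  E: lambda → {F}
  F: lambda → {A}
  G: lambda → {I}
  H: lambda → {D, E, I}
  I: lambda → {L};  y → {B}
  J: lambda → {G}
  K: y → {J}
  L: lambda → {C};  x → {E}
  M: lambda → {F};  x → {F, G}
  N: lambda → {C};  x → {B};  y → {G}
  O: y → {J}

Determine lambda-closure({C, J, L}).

Start with {C, J, L}.
From C via lambda: add E.
From J via lambda: add G.
From E via lambda: add F.
From G via lambda: add I.
From F via lambda: add A.
No new states can be added; the closed set is {A, C, E, F, G, I, J, L}.

{A, C, E, F, G, I, J, L}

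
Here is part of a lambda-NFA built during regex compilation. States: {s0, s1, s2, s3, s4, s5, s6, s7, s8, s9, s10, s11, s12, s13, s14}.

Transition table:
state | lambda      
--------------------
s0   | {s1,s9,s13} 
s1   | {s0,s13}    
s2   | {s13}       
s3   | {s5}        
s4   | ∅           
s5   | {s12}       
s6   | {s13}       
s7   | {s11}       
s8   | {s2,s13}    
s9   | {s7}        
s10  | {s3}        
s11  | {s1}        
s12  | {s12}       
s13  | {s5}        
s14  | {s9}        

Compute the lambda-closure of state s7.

Start with {s7}.
From s7 via lambda: add s11.
From s11 via lambda: add s1.
From s1 via lambda: add s0, s13.
From s0 via lambda: add s9.
From s13 via lambda: add s5.
From s5 via lambda: add s12.
No new states can be added; the closed set is {s0, s1, s5, s7, s9, s11, s12, s13}.

{s0, s1, s5, s7, s9, s11, s12, s13}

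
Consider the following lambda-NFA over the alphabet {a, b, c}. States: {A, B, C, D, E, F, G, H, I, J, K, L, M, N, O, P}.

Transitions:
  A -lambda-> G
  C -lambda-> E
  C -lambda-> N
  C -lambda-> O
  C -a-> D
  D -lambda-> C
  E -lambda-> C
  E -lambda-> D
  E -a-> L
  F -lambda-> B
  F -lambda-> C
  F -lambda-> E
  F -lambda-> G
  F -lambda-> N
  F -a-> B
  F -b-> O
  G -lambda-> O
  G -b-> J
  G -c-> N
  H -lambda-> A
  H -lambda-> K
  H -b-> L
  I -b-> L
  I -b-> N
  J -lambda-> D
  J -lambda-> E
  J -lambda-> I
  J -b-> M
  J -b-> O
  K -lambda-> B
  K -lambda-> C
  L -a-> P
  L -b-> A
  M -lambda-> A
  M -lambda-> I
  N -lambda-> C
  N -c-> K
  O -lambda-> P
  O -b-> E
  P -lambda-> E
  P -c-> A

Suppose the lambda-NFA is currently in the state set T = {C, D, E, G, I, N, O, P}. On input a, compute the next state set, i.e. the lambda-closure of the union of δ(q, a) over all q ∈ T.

C on a → {D}.
E on a → {L}.
No a-transition from D, G, I, N, O, P.
Union after reading a: {D, L}.
Now take the lambda-closure:
From D via lambda: add C.
From C via lambda: add E, N, O.
From O via lambda: add P.
No new states can be added; the closed set is {C, D, E, L, N, O, P}.

{C, D, E, L, N, O, P}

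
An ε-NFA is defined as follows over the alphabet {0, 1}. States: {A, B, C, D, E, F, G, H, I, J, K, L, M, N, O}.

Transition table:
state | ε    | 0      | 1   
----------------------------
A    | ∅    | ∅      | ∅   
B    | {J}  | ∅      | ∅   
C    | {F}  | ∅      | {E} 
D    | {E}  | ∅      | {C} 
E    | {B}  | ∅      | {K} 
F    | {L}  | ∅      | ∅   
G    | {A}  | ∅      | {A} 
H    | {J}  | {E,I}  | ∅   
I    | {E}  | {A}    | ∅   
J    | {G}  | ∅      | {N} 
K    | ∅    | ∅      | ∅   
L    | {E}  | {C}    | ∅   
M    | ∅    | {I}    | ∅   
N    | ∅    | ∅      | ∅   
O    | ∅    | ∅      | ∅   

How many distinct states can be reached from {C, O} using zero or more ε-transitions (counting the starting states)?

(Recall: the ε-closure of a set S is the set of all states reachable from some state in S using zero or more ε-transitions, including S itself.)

Start with {C, O}.
From C via ε: add F.
From F via ε: add L.
From L via ε: add E.
From E via ε: add B.
From B via ε: add J.
From J via ε: add G.
From G via ε: add A.
ε-closure = {A, B, C, E, F, G, J, L, O}, which has 9 states.

9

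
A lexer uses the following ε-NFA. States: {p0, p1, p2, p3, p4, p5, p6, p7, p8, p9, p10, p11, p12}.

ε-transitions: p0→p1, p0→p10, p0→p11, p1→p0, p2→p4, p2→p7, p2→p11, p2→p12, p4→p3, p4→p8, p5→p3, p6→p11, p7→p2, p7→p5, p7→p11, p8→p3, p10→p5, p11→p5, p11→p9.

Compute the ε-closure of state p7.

Start with {p7}.
From p7 via ε: add p2, p5, p11.
From p2 via ε: add p4, p12.
From p5 via ε: add p3.
From p11 via ε: add p9.
From p4 via ε: add p8.
No new states can be added; the closed set is {p2, p3, p4, p5, p7, p8, p9, p11, p12}.

{p2, p3, p4, p5, p7, p8, p9, p11, p12}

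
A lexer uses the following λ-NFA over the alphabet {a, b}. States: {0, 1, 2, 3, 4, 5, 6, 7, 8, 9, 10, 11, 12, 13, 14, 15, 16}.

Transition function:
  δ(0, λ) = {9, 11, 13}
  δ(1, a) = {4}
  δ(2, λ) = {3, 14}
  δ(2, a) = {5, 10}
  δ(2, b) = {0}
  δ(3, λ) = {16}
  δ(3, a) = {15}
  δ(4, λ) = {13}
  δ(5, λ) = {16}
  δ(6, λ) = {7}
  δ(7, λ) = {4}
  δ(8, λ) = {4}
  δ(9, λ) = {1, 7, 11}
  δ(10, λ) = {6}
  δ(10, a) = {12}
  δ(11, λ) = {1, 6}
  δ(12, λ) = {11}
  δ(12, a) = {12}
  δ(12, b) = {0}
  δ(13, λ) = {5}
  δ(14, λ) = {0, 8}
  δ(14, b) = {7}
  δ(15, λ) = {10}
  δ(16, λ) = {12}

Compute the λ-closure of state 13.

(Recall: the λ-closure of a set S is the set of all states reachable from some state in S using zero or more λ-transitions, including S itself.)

{1, 4, 5, 6, 7, 11, 12, 13, 16}

Start with {13}.
From 13 via λ: add 5.
From 5 via λ: add 16.
From 16 via λ: add 12.
From 12 via λ: add 11.
From 11 via λ: add 1, 6.
From 6 via λ: add 7.
From 7 via λ: add 4.
No new states can be added; the closed set is {1, 4, 5, 6, 7, 11, 12, 13, 16}.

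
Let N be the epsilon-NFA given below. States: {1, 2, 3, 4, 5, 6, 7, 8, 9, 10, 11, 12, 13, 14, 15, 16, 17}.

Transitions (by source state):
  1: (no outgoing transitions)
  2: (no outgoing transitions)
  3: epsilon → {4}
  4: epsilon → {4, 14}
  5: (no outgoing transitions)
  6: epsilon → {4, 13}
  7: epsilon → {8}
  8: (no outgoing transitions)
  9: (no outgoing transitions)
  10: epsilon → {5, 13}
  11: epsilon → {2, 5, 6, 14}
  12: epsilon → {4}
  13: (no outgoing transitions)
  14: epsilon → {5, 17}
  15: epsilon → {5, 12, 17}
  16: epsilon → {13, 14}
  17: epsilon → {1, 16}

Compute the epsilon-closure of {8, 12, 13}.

{1, 4, 5, 8, 12, 13, 14, 16, 17}

Start with {8, 12, 13}.
From 12 via epsilon: add 4.
From 4 via epsilon: add 14.
From 14 via epsilon: add 5, 17.
From 17 via epsilon: add 1, 16.
No new states can be added; the closed set is {1, 4, 5, 8, 12, 13, 14, 16, 17}.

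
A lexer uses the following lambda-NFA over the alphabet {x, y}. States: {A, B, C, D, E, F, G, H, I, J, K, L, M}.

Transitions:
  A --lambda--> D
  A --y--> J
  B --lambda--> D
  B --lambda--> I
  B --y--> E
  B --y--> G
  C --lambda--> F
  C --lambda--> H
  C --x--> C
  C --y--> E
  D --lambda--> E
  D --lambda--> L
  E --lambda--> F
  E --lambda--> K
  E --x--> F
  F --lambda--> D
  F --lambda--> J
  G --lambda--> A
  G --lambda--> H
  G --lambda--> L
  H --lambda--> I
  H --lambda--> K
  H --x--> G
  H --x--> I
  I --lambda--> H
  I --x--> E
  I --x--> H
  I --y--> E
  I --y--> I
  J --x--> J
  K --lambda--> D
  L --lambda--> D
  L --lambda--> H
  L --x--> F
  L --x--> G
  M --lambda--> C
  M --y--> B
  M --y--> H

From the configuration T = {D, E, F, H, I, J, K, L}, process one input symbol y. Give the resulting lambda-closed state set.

{D, E, F, H, I, J, K, L}

I on y → {E, I}.
No y-transition from D, E, F, H, J, K, L.
Union after reading y: {E, I}.
Now take the lambda-closure:
From E via lambda: add F, K.
From I via lambda: add H.
From F via lambda: add D, J.
From D via lambda: add L.
No new states can be added; the closed set is {D, E, F, H, I, J, K, L}.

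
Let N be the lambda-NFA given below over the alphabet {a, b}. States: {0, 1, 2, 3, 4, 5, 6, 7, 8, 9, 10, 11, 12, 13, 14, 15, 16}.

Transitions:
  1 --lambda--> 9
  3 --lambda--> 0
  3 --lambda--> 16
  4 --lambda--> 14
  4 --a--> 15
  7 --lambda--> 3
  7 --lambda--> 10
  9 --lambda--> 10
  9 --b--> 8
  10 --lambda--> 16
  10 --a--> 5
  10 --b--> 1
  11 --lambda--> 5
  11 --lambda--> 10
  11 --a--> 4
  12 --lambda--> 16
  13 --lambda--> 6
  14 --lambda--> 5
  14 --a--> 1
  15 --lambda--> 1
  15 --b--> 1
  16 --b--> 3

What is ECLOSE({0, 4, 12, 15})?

{0, 1, 4, 5, 9, 10, 12, 14, 15, 16}

Start with {0, 4, 12, 15}.
From 4 via lambda: add 14.
From 12 via lambda: add 16.
From 15 via lambda: add 1.
From 1 via lambda: add 9.
From 14 via lambda: add 5.
From 9 via lambda: add 10.
No new states can be added; the closed set is {0, 1, 4, 5, 9, 10, 12, 14, 15, 16}.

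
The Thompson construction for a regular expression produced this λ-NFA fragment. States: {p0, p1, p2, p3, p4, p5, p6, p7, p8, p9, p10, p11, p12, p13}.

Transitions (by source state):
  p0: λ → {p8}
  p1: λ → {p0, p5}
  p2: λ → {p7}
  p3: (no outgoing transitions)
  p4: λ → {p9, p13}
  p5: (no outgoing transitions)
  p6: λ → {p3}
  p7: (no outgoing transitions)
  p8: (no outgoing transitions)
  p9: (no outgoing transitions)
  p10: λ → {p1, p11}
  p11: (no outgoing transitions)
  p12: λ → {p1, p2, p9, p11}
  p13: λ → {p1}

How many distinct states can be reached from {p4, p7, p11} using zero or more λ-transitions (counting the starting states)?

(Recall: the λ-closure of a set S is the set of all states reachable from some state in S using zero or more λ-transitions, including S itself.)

9

Start with {p4, p7, p11}.
From p4 via λ: add p9, p13.
From p13 via λ: add p1.
From p1 via λ: add p0, p5.
From p0 via λ: add p8.
λ-closure = {p0, p1, p4, p5, p7, p8, p9, p11, p13}, which has 9 states.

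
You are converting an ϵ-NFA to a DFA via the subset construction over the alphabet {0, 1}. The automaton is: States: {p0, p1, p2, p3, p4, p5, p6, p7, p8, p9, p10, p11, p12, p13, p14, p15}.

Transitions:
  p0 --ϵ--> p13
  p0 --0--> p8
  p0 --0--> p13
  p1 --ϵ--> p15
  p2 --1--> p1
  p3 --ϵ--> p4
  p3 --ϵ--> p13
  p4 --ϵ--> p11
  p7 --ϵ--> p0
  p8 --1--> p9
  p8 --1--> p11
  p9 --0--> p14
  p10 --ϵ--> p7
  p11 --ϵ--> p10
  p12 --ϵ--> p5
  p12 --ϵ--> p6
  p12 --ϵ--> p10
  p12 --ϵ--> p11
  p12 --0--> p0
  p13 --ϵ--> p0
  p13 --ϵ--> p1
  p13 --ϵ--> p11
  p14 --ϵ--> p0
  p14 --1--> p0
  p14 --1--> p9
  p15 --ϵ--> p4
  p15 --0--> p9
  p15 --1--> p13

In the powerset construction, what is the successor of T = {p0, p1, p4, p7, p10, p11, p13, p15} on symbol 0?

{p0, p1, p4, p7, p8, p9, p10, p11, p13, p15}

p0 on 0 → {p8, p13}.
p15 on 0 → {p9}.
No 0-transition from p1, p4, p7, p10, p11, p13.
Union after reading 0: {p8, p9, p13}.
Now take the ϵ-closure:
From p13 via ϵ: add p0, p1, p11.
From p1 via ϵ: add p15.
From p11 via ϵ: add p10.
From p10 via ϵ: add p7.
From p15 via ϵ: add p4.
No new states can be added; the closed set is {p0, p1, p4, p7, p8, p9, p10, p11, p13, p15}.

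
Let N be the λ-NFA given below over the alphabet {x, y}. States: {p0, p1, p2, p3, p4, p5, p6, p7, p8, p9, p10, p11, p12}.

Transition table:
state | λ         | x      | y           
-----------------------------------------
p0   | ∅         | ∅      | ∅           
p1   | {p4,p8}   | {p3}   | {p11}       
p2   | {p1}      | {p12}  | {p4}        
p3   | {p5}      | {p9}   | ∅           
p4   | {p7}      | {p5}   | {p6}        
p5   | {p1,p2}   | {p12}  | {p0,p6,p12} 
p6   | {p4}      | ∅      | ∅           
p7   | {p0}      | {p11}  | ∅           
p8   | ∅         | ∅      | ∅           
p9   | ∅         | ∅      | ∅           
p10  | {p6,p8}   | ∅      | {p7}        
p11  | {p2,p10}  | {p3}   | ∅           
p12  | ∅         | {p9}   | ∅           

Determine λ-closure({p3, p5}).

Start with {p3, p5}.
From p5 via λ: add p1, p2.
From p1 via λ: add p4, p8.
From p4 via λ: add p7.
From p7 via λ: add p0.
No new states can be added; the closed set is {p0, p1, p2, p3, p4, p5, p7, p8}.

{p0, p1, p2, p3, p4, p5, p7, p8}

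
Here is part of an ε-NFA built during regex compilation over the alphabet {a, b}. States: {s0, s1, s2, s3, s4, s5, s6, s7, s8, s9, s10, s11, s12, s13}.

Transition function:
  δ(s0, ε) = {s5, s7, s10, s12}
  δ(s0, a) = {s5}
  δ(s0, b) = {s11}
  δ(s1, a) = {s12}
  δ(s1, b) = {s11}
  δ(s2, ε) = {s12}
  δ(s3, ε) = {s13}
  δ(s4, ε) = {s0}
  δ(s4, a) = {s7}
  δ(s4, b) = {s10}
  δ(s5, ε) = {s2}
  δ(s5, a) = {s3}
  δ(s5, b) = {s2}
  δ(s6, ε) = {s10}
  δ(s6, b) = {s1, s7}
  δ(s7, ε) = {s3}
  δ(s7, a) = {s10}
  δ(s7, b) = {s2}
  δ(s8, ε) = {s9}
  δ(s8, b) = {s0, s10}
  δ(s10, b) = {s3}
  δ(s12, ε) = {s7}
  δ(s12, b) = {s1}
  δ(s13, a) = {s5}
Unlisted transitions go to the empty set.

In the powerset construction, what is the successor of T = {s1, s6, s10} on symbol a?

{s3, s7, s12, s13}

s1 on a → {s12}.
No a-transition from s6, s10.
Union after reading a: {s12}.
Now take the ε-closure:
From s12 via ε: add s7.
From s7 via ε: add s3.
From s3 via ε: add s13.
No new states can be added; the closed set is {s3, s7, s12, s13}.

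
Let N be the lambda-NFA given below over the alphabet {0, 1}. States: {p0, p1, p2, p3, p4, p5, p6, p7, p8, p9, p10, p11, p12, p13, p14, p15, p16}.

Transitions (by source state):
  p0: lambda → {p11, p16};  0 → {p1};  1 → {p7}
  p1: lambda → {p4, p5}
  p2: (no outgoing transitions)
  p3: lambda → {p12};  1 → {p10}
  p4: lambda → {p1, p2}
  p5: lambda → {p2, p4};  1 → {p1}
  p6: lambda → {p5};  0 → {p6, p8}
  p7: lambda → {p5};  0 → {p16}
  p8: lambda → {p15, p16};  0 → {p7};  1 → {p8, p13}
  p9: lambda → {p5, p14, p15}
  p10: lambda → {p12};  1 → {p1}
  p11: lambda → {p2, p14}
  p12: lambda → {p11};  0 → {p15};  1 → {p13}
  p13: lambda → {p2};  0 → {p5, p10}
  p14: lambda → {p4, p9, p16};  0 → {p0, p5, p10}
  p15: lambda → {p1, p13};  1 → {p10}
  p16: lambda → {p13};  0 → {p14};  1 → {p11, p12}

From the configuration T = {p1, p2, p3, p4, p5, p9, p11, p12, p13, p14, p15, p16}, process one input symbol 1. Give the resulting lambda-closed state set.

{p1, p2, p4, p5, p9, p10, p11, p12, p13, p14, p15, p16}

p3 on 1 → {p10}.
p5 on 1 → {p1}.
p12 on 1 → {p13}.
p15 on 1 → {p10}.
p16 on 1 → {p11, p12}.
No 1-transition from p1, p2, p4, p9, p11, p13, p14.
Union after reading 1: {p1, p10, p11, p12, p13}.
Now take the lambda-closure:
From p1 via lambda: add p4, p5.
From p11 via lambda: add p2, p14.
From p14 via lambda: add p9, p16.
From p9 via lambda: add p15.
No new states can be added; the closed set is {p1, p2, p4, p5, p9, p10, p11, p12, p13, p14, p15, p16}.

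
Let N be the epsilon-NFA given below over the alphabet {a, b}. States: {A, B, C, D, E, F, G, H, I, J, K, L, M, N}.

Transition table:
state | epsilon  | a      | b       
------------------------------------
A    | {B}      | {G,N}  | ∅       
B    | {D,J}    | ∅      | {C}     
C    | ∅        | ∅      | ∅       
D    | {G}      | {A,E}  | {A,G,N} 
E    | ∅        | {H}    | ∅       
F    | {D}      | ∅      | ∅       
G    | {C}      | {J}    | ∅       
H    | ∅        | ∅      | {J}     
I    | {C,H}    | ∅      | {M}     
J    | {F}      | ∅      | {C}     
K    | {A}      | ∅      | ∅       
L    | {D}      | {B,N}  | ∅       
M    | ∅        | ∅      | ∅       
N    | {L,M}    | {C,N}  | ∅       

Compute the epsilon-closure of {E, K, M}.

{A, B, C, D, E, F, G, J, K, M}

Start with {E, K, M}.
From K via epsilon: add A.
From A via epsilon: add B.
From B via epsilon: add D, J.
From D via epsilon: add G.
From J via epsilon: add F.
From G via epsilon: add C.
No new states can be added; the closed set is {A, B, C, D, E, F, G, J, K, M}.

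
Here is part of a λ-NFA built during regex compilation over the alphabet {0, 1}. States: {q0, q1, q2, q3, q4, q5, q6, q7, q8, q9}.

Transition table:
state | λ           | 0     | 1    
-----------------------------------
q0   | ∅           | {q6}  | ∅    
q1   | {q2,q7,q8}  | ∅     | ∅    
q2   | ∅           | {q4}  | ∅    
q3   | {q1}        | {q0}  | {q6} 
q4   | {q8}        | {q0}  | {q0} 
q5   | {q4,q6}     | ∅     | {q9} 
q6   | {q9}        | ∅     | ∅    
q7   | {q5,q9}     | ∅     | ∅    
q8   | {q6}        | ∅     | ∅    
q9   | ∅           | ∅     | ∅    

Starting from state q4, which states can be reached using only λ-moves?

{q4, q6, q8, q9}

Start with {q4}.
From q4 via λ: add q8.
From q8 via λ: add q6.
From q6 via λ: add q9.
No new states can be added; the closed set is {q4, q6, q8, q9}.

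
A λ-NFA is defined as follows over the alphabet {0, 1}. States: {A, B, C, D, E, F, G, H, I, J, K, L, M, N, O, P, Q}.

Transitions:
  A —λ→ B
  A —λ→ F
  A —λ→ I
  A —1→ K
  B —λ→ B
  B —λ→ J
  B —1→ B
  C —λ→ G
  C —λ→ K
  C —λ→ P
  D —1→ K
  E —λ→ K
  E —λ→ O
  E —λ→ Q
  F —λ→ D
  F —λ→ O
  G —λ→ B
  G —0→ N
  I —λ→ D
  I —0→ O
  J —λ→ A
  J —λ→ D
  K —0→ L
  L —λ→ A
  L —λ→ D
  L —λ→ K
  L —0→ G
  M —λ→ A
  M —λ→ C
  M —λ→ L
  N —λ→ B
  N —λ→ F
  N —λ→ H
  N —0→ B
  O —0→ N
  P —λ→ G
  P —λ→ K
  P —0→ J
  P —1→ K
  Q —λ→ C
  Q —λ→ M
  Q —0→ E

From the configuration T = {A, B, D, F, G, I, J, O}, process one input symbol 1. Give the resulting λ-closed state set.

A on 1 → {K}.
B on 1 → {B}.
D on 1 → {K}.
No 1-transition from F, G, I, J, O.
Union after reading 1: {B, K}.
Now take the λ-closure:
From B via λ: add J.
From J via λ: add A, D.
From A via λ: add F, I.
From F via λ: add O.
No new states can be added; the closed set is {A, B, D, F, I, J, K, O}.

{A, B, D, F, I, J, K, O}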